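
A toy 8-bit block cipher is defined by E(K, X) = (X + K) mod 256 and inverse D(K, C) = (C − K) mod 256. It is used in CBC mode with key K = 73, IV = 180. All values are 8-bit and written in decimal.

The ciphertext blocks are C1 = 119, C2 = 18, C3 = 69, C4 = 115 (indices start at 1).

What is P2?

P2 = 190

CBC decryption: P_i = D(K, C_i) ⊕ C_{i−1}, with C_{0} = IV.
P2: D(K, 18) = 201; 201 ⊕ 119 = 190.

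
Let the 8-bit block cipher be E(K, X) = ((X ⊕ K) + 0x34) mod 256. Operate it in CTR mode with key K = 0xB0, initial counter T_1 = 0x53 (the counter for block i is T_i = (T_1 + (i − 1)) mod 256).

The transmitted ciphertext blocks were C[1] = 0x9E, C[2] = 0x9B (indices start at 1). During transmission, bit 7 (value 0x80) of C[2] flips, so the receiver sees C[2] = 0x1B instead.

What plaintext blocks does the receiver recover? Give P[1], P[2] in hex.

CTR decryption: S_i = E(K, T_i) where T_i is the counter for block i; P_i = C_i ⊕ S_i.
Only C[2] changed, to 0x1B. In CTR, a change in C_i flips the same bit in P_i only; the keystream is unaffected. Decrypting the received ciphertext:
P[1]: T = 0x53, S = E(K, T) = 0x17; 0x9E ⊕ 0x17 = 0x89.
P[2]: T = 0x54, S = E(K, T) = 0x18; 0x1B ⊕ 0x18 = 0x03.
Blocks that differ from the original plaintext: P[2].

P[1] = 0x89, P[2] = 0x03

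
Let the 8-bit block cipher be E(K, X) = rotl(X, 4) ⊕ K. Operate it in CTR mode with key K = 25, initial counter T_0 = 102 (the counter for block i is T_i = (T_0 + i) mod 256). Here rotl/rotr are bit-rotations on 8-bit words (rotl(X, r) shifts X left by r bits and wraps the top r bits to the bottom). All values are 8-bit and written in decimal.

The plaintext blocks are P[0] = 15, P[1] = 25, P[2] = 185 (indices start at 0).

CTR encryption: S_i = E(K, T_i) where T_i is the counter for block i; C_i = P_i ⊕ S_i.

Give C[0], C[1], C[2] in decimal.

C[0] = 112, C[1] = 118, C[2] = 38

C[0]: T = 102, S = E(K, T) = 127; 15 ⊕ 127 = 112.
C[1]: T = 103, S = E(K, T) = 111; 25 ⊕ 111 = 118.
C[2]: T = 104, S = E(K, T) = 159; 185 ⊕ 159 = 38.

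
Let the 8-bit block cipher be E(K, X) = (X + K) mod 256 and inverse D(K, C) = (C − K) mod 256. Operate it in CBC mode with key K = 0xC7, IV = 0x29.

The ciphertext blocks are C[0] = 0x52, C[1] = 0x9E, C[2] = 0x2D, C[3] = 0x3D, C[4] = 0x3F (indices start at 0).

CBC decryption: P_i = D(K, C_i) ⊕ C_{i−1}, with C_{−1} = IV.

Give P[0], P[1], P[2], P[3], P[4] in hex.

P[0]: D(K, 0x52) = 0x8B; 0x8B ⊕ 0x29 = 0xA2.
P[1]: D(K, 0x9E) = 0xD7; 0xD7 ⊕ 0x52 = 0x85.
P[2]: D(K, 0x2D) = 0x66; 0x66 ⊕ 0x9E = 0xF8.
P[3]: D(K, 0x3D) = 0x76; 0x76 ⊕ 0x2D = 0x5B.
P[4]: D(K, 0x3F) = 0x78; 0x78 ⊕ 0x3D = 0x45.

P[0] = 0xA2, P[1] = 0x85, P[2] = 0xF8, P[3] = 0x5B, P[4] = 0x45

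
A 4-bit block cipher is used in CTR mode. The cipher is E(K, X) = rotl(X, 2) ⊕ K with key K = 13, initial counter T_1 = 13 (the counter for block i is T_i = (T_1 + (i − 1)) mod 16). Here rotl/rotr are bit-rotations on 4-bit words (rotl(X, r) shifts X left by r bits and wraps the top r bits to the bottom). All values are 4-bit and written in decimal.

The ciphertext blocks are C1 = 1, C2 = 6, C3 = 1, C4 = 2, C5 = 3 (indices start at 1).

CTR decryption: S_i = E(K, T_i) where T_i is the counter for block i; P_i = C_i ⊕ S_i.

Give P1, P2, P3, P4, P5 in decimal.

P1: T = 13, S = E(K, T) = 10; 1 ⊕ 10 = 11.
P2: T = 14, S = E(K, T) = 6; 6 ⊕ 6 = 0.
P3: T = 15, S = E(K, T) = 2; 1 ⊕ 2 = 3.
P4: T = 0, S = E(K, T) = 13; 2 ⊕ 13 = 15.
P5: T = 1, S = E(K, T) = 9; 3 ⊕ 9 = 10.

P1 = 11, P2 = 0, P3 = 3, P4 = 15, P5 = 10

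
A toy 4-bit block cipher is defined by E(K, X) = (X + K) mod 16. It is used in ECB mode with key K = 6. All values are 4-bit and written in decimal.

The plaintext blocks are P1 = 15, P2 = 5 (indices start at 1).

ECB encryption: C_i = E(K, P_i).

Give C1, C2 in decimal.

C1 = 5, C2 = 11

C1: E(K, 15) = 5.
C2: E(K, 5) = 11.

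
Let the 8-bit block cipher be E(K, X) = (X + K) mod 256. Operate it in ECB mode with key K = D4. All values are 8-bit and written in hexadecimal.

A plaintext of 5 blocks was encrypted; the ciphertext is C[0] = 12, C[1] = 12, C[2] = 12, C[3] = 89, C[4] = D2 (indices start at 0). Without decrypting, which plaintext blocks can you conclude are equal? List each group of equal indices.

ECB encrypts each block independently with the same key, so equal ciphertext blocks imply equal plaintext blocks.
C[0] = C[1] = C[2] = 12, so P[0] = P[1] = P[2].

P[0] = P[1] = P[2]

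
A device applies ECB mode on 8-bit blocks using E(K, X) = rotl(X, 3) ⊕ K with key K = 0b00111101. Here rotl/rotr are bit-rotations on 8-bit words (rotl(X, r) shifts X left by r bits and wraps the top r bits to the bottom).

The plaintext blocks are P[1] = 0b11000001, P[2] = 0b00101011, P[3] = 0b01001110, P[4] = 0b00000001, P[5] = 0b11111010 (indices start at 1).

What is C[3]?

ECB encryption: C_i = E(K, P_i).
C[3]: E(K, 0b01001110) = 0b01001111.

C[3] = 0b01001111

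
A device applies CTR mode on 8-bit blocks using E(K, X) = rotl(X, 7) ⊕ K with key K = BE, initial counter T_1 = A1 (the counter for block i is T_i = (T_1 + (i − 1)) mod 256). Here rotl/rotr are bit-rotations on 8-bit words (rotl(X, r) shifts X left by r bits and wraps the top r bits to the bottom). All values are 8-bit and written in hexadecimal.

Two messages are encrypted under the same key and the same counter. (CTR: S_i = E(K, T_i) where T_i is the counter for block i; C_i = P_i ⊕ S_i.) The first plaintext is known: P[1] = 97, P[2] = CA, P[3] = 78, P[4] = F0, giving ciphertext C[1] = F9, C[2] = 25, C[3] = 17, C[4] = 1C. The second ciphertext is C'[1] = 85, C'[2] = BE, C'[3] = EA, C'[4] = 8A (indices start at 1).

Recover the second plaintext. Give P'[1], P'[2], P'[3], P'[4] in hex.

P'[1] = EB, P'[2] = 51, P'[3] = 85, P'[4] = 66

In CTR with a reused counter, both messages share the same keystream S_i, so C_i ⊕ C'_i = P_i ⊕ P'_i and thus P'_i = P_i ⊕ C_i ⊕ C'_i.
P'[1]: 97 ⊕ F9 ⊕ 85 = EB.
P'[2]: CA ⊕ 25 ⊕ BE = 51.
P'[3]: 78 ⊕ 17 ⊕ EA = 85.
P'[4]: F0 ⊕ 1C ⊕ 8A = 66.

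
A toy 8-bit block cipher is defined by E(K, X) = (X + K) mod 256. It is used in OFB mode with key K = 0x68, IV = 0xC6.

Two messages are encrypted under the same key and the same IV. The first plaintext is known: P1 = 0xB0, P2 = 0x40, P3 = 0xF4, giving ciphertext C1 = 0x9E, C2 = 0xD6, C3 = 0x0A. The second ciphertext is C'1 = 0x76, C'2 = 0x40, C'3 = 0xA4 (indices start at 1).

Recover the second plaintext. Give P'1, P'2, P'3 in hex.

P'1 = 0x58, P'2 = 0xD6, P'3 = 0x5A

In OFB with a reused IV, both messages share the same keystream S_i, so C_i ⊕ C'_i = P_i ⊕ P'_i and thus P'_i = P_i ⊕ C_i ⊕ C'_i.
P'1: 0xB0 ⊕ 0x9E ⊕ 0x76 = 0x58.
P'2: 0x40 ⊕ 0xD6 ⊕ 0x40 = 0xD6.
P'3: 0xF4 ⊕ 0x0A ⊕ 0xA4 = 0x5A.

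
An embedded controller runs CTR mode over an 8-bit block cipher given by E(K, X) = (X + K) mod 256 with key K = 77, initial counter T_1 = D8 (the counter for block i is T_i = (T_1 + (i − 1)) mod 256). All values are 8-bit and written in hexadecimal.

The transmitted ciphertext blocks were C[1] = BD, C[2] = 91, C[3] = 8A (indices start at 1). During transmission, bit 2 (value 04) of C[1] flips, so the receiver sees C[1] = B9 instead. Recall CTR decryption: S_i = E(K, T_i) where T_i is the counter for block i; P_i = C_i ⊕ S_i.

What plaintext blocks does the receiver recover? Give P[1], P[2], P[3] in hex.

P[1] = F6, P[2] = C1, P[3] = DB

Only C[1] changed, to B9. In CTR, a change in C_i flips the same bit in P_i only; the keystream is unaffected. Decrypting the received ciphertext:
P[1]: T = D8, S = E(K, T) = 4F; B9 ⊕ 4F = F6.
P[2]: T = D9, S = E(K, T) = 50; 91 ⊕ 50 = C1.
P[3]: T = DA, S = E(K, T) = 51; 8A ⊕ 51 = DB.
Blocks that differ from the original plaintext: P[1].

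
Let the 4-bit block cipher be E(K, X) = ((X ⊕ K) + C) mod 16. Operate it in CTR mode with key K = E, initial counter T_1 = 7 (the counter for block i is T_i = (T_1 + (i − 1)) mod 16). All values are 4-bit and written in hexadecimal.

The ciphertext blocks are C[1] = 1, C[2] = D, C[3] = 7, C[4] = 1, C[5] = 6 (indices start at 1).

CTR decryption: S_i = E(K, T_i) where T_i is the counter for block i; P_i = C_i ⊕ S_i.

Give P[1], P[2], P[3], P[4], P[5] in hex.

P[1]: T = 7, S = E(K, T) = 5; 1 ⊕ 5 = 4.
P[2]: T = 8, S = E(K, T) = 2; D ⊕ 2 = F.
P[3]: T = 9, S = E(K, T) = 3; 7 ⊕ 3 = 4.
P[4]: T = A, S = E(K, T) = 0; 1 ⊕ 0 = 1.
P[5]: T = B, S = E(K, T) = 1; 6 ⊕ 1 = 7.

P[1] = 4, P[2] = F, P[3] = 4, P[4] = 1, P[5] = 7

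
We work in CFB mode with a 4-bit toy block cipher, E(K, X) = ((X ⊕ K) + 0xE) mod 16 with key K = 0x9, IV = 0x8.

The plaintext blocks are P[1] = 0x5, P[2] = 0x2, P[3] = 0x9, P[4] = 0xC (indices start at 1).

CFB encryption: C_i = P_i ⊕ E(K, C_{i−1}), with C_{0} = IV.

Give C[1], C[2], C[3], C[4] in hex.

C[1] = 0xA, C[2] = 0x3, C[3] = 0x1, C[4] = 0xA

C[1]: E(K, 0x8) = 0xF; 0x5 ⊕ 0xF = 0xA.
C[2]: E(K, 0xA) = 0x1; 0x2 ⊕ 0x1 = 0x3.
C[3]: E(K, 0x3) = 0x8; 0x9 ⊕ 0x8 = 0x1.
C[4]: E(K, 0x1) = 0x6; 0xC ⊕ 0x6 = 0xA.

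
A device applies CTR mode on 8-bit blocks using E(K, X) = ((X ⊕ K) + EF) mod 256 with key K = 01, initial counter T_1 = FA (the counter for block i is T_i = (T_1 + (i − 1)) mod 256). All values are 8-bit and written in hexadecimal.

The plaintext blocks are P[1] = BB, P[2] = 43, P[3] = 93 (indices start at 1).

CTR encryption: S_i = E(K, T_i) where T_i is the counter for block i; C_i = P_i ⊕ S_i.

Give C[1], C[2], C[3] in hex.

C[1] = 51, C[2] = AA, C[3] = 7F

C[1]: T = FA, S = E(K, T) = EA; BB ⊕ EA = 51.
C[2]: T = FB, S = E(K, T) = E9; 43 ⊕ E9 = AA.
C[3]: T = FC, S = E(K, T) = EC; 93 ⊕ EC = 7F.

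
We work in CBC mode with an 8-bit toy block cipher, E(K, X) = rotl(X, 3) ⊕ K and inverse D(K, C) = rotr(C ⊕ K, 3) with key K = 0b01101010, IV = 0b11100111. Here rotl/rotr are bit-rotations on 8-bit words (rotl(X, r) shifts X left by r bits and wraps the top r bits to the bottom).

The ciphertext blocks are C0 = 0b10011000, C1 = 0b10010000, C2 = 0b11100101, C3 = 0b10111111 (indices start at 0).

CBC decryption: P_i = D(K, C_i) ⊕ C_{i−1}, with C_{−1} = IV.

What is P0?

P0: D(K, 0b10011000) = 0b01011110; 0b01011110 ⊕ 0b11100111 = 0b10111001.

P0 = 0b10111001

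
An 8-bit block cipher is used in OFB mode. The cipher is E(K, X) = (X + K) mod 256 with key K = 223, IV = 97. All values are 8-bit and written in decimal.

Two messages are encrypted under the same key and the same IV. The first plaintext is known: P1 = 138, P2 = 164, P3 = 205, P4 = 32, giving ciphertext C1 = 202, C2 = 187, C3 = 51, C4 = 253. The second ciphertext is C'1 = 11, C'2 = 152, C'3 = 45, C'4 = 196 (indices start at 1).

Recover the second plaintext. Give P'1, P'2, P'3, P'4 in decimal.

In OFB with a reused IV, both messages share the same keystream S_i, so C_i ⊕ C'_i = P_i ⊕ P'_i and thus P'_i = P_i ⊕ C_i ⊕ C'_i.
P'1: 138 ⊕ 202 ⊕ 11 = 75.
P'2: 164 ⊕ 187 ⊕ 152 = 135.
P'3: 205 ⊕ 51 ⊕ 45 = 211.
P'4: 32 ⊕ 253 ⊕ 196 = 25.

P'1 = 75, P'2 = 135, P'3 = 211, P'4 = 25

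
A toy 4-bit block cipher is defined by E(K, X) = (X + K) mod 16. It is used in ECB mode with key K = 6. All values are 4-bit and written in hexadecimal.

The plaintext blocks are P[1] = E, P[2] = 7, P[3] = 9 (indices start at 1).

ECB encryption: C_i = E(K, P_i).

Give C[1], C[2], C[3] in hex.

C[1] = 4, C[2] = D, C[3] = F

C[1]: E(K, E) = 4.
C[2]: E(K, 7) = D.
C[3]: E(K, 9) = F.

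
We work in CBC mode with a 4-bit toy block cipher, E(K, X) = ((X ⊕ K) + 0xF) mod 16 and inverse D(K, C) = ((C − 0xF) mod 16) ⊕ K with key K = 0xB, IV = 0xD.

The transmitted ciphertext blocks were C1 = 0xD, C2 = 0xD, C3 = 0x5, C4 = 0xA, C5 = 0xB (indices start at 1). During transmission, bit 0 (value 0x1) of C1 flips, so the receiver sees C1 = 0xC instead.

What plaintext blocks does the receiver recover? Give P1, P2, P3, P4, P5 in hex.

P1 = 0xB, P2 = 0x9, P3 = 0x0, P4 = 0x5, P5 = 0xD

CBC decryption: P_i = D(K, C_i) ⊕ C_{i−1}, with C_{0} = IV.
Only C1 changed, to 0xC. In CBC, a change in C_i garbles P_i and flips the same bit in P_{i+1}. Decrypting the received ciphertext:
P1: D(K, 0xC) = 0x6; 0x6 ⊕ 0xD = 0xB.
P2: D(K, 0xD) = 0x5; 0x5 ⊕ 0xC = 0x9.
P3: D(K, 0x5) = 0xD; 0xD ⊕ 0xD = 0x0.
P4: D(K, 0xA) = 0x0; 0x0 ⊕ 0x5 = 0x5.
P5: D(K, 0xB) = 0x7; 0x7 ⊕ 0xA = 0xD.
Blocks that differ from the original plaintext: P1, P2.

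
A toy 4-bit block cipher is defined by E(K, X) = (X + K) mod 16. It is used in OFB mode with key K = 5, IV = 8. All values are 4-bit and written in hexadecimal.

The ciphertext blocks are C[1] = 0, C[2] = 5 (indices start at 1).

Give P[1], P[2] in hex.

P[1] = D, P[2] = 7

OFB decryption: S_i = E(K, S_{i−1}) with S_{0} = IV; P_i = C_i ⊕ S_i.
P[1]: S = E(K, 8) = D; 0 ⊕ D = D.
P[2]: S = E(K, D) = 2; 5 ⊕ 2 = 7.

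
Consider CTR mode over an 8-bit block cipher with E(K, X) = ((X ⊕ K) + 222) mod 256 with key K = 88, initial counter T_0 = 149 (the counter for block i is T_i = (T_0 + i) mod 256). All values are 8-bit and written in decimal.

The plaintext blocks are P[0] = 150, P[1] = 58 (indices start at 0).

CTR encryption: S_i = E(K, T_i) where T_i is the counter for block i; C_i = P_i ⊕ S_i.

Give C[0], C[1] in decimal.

C[0]: T = 149, S = E(K, T) = 171; 150 ⊕ 171 = 61.
C[1]: T = 150, S = E(K, T) = 172; 58 ⊕ 172 = 150.

C[0] = 61, C[1] = 150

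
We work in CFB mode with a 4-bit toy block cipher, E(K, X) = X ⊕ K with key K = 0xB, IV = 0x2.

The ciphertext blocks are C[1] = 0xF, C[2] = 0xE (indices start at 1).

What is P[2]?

CFB decryption: P_i = C_i ⊕ E(K, C_{i−1}), with C_{0} = IV.
P[2]: E(K, 0xF) = 0x4; 0xE ⊕ 0x4 = 0xA.

P[2] = 0xA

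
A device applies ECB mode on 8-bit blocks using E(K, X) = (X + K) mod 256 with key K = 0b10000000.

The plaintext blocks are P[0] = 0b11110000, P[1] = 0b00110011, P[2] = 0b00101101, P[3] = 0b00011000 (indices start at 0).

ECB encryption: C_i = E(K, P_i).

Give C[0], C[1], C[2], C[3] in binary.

C[0] = 0b01110000, C[1] = 0b10110011, C[2] = 0b10101101, C[3] = 0b10011000

C[0]: E(K, 0b11110000) = 0b01110000.
C[1]: E(K, 0b00110011) = 0b10110011.
C[2]: E(K, 0b00101101) = 0b10101101.
C[3]: E(K, 0b00011000) = 0b10011000.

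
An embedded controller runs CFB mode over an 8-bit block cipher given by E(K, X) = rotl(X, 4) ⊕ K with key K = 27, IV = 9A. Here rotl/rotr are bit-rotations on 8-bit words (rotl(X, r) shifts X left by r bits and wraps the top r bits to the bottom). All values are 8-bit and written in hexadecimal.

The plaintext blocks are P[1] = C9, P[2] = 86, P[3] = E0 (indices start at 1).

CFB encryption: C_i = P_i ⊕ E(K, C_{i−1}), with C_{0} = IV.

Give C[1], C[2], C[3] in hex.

C[1]: E(K, 9A) = 8E; C9 ⊕ 8E = 47.
C[2]: E(K, 47) = 53; 86 ⊕ 53 = D5.
C[3]: E(K, D5) = 7A; E0 ⊕ 7A = 9A.

C[1] = 47, C[2] = D5, C[3] = 9A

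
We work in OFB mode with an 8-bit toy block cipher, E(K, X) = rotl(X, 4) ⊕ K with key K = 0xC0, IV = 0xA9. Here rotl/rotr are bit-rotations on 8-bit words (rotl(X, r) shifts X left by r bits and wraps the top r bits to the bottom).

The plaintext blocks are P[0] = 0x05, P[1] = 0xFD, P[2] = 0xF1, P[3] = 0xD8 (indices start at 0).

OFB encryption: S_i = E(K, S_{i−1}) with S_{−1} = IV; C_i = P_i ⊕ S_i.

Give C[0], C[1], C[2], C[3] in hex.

C[0] = 0x5F, C[1] = 0x98, C[2] = 0x67, C[3] = 0x71

C[0]: S = E(K, 0xA9) = 0x5A; 0x05 ⊕ 0x5A = 0x5F.
C[1]: S = E(K, 0x5A) = 0x65; 0xFD ⊕ 0x65 = 0x98.
C[2]: S = E(K, 0x65) = 0x96; 0xF1 ⊕ 0x96 = 0x67.
C[3]: S = E(K, 0x96) = 0xA9; 0xD8 ⊕ 0xA9 = 0x71.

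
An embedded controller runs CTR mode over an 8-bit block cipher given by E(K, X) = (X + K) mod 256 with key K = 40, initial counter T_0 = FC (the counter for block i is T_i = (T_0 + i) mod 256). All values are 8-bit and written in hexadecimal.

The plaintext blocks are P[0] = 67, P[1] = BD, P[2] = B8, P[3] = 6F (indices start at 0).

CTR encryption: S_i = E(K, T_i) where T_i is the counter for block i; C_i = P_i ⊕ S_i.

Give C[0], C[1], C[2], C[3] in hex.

C[0] = 5B, C[1] = 80, C[2] = 86, C[3] = 50

C[0]: T = FC, S = E(K, T) = 3C; 67 ⊕ 3C = 5B.
C[1]: T = FD, S = E(K, T) = 3D; BD ⊕ 3D = 80.
C[2]: T = FE, S = E(K, T) = 3E; B8 ⊕ 3E = 86.
C[3]: T = FF, S = E(K, T) = 3F; 6F ⊕ 3F = 50.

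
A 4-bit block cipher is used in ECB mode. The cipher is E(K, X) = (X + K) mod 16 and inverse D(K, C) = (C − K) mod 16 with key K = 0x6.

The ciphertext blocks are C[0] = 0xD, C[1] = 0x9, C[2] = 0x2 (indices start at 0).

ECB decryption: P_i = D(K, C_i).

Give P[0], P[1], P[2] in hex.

P[0] = 0x7, P[1] = 0x3, P[2] = 0xC

P[0]: D(K, 0xD) = 0x7.
P[1]: D(K, 0x9) = 0x3.
P[2]: D(K, 0x2) = 0xC.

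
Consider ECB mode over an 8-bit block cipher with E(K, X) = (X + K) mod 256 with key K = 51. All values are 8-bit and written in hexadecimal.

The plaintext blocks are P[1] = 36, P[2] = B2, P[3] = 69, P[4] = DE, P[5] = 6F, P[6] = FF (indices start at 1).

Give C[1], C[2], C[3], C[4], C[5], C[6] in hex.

C[1] = 87, C[2] = 03, C[3] = BA, C[4] = 2F, C[5] = C0, C[6] = 50

ECB encryption: C_i = E(K, P_i).
C[1]: E(K, 36) = 87.
C[2]: E(K, B2) = 03.
C[3]: E(K, 69) = BA.
C[4]: E(K, DE) = 2F.
C[5]: E(K, 6F) = C0.
C[6]: E(K, FF) = 50.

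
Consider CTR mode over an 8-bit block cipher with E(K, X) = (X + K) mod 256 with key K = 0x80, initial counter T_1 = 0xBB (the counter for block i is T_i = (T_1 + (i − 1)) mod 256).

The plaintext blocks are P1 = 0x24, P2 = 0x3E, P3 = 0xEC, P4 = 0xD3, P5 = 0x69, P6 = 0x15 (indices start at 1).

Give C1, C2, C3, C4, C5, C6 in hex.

C1 = 0x1F, C2 = 0x02, C3 = 0xD1, C4 = 0xED, C5 = 0x56, C6 = 0x55

CTR encryption: S_i = E(K, T_i) where T_i is the counter for block i; C_i = P_i ⊕ S_i.
C1: T = 0xBB, S = E(K, T) = 0x3B; 0x24 ⊕ 0x3B = 0x1F.
C2: T = 0xBC, S = E(K, T) = 0x3C; 0x3E ⊕ 0x3C = 0x02.
C3: T = 0xBD, S = E(K, T) = 0x3D; 0xEC ⊕ 0x3D = 0xD1.
C4: T = 0xBE, S = E(K, T) = 0x3E; 0xD3 ⊕ 0x3E = 0xED.
C5: T = 0xBF, S = E(K, T) = 0x3F; 0x69 ⊕ 0x3F = 0x56.
C6: T = 0xC0, S = E(K, T) = 0x40; 0x15 ⊕ 0x40 = 0x55.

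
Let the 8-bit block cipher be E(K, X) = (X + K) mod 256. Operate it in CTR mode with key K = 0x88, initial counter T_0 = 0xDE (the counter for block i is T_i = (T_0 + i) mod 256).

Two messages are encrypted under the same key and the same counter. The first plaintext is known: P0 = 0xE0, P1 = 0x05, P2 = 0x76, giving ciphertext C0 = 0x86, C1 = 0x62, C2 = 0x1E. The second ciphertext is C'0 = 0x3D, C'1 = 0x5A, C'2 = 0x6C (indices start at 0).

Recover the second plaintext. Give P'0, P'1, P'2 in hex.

In CTR with a reused counter, both messages share the same keystream S_i, so C_i ⊕ C'_i = P_i ⊕ P'_i and thus P'_i = P_i ⊕ C_i ⊕ C'_i.
P'0: 0xE0 ⊕ 0x86 ⊕ 0x3D = 0x5B.
P'1: 0x05 ⊕ 0x62 ⊕ 0x5A = 0x3D.
P'2: 0x76 ⊕ 0x1E ⊕ 0x6C = 0x04.

P'0 = 0x5B, P'1 = 0x3D, P'2 = 0x04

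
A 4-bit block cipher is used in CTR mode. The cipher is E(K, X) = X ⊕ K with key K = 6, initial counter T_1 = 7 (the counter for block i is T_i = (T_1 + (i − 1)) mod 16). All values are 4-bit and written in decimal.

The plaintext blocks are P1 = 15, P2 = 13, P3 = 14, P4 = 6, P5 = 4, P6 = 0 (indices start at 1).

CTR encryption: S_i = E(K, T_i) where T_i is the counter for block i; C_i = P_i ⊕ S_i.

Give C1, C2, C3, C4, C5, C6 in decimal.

C1: T = 7, S = E(K, T) = 1; 15 ⊕ 1 = 14.
C2: T = 8, S = E(K, T) = 14; 13 ⊕ 14 = 3.
C3: T = 9, S = E(K, T) = 15; 14 ⊕ 15 = 1.
C4: T = 10, S = E(K, T) = 12; 6 ⊕ 12 = 10.
C5: T = 11, S = E(K, T) = 13; 4 ⊕ 13 = 9.
C6: T = 12, S = E(K, T) = 10; 0 ⊕ 10 = 10.

C1 = 14, C2 = 3, C3 = 1, C4 = 10, C5 = 9, C6 = 10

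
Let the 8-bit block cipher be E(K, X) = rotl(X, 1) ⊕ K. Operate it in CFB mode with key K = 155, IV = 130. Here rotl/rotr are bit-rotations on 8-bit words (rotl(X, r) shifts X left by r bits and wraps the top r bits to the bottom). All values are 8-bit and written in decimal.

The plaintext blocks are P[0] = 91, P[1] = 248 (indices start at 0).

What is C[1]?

C[1] = 232

CFB encryption: C_i = P_i ⊕ E(K, C_{i−1}), with C_{−1} = IV.
C[0]: E(K, 130) = 158; 91 ⊕ 158 = 197.
C[1]: E(K, 197) = 16; 248 ⊕ 16 = 232.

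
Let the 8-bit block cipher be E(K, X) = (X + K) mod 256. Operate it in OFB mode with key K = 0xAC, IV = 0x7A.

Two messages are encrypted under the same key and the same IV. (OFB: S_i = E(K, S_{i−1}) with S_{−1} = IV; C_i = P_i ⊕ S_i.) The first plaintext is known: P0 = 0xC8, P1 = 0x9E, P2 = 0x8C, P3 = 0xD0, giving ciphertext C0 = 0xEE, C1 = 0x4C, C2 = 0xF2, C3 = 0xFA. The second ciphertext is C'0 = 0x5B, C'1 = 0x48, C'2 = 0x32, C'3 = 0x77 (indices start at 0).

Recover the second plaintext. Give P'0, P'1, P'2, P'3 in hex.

P'0 = 0x7D, P'1 = 0x9A, P'2 = 0x4C, P'3 = 0x5D

In OFB with a reused IV, both messages share the same keystream S_i, so C_i ⊕ C'_i = P_i ⊕ P'_i and thus P'_i = P_i ⊕ C_i ⊕ C'_i.
P'0: 0xC8 ⊕ 0xEE ⊕ 0x5B = 0x7D.
P'1: 0x9E ⊕ 0x4C ⊕ 0x48 = 0x9A.
P'2: 0x8C ⊕ 0xF2 ⊕ 0x32 = 0x4C.
P'3: 0xD0 ⊕ 0xFA ⊕ 0x77 = 0x5D.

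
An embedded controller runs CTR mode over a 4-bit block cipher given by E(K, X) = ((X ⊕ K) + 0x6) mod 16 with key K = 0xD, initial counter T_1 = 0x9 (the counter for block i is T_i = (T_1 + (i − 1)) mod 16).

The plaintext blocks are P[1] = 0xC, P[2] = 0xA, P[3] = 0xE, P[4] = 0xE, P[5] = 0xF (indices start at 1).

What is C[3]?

CTR encryption: S_i = E(K, T_i) where T_i is the counter for block i; C_i = P_i ⊕ S_i.
C[1]: T = 0x9, S = E(K, T) = 0xA; 0xC ⊕ 0xA = 0x6.
C[2]: T = 0xA, S = E(K, T) = 0xD; 0xA ⊕ 0xD = 0x7.
C[3]: T = 0xB, S = E(K, T) = 0xC; 0xE ⊕ 0xC = 0x2.

C[3] = 0x2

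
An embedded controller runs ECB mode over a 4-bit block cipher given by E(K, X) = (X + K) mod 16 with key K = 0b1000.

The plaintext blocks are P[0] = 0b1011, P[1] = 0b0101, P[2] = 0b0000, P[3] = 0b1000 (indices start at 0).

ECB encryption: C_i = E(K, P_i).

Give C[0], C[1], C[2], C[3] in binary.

C[0] = 0b0011, C[1] = 0b1101, C[2] = 0b1000, C[3] = 0b0000

C[0]: E(K, 0b1011) = 0b0011.
C[1]: E(K, 0b0101) = 0b1101.
C[2]: E(K, 0b0000) = 0b1000.
C[3]: E(K, 0b1000) = 0b0000.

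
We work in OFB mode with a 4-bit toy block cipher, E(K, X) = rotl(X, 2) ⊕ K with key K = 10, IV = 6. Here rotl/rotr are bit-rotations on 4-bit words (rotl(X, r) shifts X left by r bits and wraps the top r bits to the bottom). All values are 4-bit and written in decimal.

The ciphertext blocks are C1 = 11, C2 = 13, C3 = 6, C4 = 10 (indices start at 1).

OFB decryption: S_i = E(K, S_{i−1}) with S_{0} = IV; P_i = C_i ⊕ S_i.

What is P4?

P1: S = E(K, 6) = 3; 11 ⊕ 3 = 8.
P2: S = E(K, 3) = 6; 13 ⊕ 6 = 11.
P3: S = E(K, 6) = 3; 6 ⊕ 3 = 5.
P4: S = E(K, 3) = 6; 10 ⊕ 6 = 12.

P4 = 12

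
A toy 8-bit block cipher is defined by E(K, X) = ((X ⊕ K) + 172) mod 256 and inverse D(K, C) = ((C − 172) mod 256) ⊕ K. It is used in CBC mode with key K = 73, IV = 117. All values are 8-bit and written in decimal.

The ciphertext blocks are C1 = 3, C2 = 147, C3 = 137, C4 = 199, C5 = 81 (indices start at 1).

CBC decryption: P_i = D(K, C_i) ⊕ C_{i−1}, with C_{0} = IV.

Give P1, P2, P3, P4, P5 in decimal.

P1: D(K, 3) = 30; 30 ⊕ 117 = 107.
P2: D(K, 147) = 174; 174 ⊕ 3 = 173.
P3: D(K, 137) = 148; 148 ⊕ 147 = 7.
P4: D(K, 199) = 82; 82 ⊕ 137 = 219.
P5: D(K, 81) = 236; 236 ⊕ 199 = 43.

P1 = 107, P2 = 173, P3 = 7, P4 = 219, P5 = 43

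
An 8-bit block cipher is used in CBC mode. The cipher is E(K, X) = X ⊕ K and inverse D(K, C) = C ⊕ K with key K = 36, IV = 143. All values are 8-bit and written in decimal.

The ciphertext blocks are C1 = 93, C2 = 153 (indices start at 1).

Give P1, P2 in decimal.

P1 = 246, P2 = 224

CBC decryption: P_i = D(K, C_i) ⊕ C_{i−1}, with C_{0} = IV.
P1: D(K, 93) = 121; 121 ⊕ 143 = 246.
P2: D(K, 153) = 189; 189 ⊕ 93 = 224.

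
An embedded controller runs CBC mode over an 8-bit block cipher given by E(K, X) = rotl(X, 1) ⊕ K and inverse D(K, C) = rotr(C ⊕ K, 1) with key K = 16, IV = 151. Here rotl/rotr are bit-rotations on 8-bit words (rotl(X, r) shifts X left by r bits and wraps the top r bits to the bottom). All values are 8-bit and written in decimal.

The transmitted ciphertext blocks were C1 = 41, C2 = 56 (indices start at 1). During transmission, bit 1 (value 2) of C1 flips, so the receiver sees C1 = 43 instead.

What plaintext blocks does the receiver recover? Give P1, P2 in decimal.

P1 = 10, P2 = 63

CBC decryption: P_i = D(K, C_i) ⊕ C_{i−1}, with C_{0} = IV.
Only C1 changed, to 43. In CBC, a change in C_i garbles P_i and flips the same bit in P_{i+1}. Decrypting the received ciphertext:
P1: D(K, 43) = 157; 157 ⊕ 151 = 10.
P2: D(K, 56) = 20; 20 ⊕ 43 = 63.
Blocks that differ from the original plaintext: P1, P2.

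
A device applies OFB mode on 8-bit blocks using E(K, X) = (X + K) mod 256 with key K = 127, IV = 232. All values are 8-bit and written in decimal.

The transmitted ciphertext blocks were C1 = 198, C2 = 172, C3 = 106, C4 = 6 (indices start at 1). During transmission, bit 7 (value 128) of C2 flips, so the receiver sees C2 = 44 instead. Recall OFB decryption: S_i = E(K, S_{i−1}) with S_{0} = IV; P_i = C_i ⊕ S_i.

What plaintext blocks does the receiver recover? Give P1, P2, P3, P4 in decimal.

Only C2 changed, to 44. In OFB, a change in C_i flips the same bit in P_i only; the keystream is unaffected. Decrypting the received ciphertext:
P1: S = E(K, 232) = 103; 198 ⊕ 103 = 161.
P2: S = E(K, 103) = 230; 44 ⊕ 230 = 202.
P3: S = E(K, 230) = 101; 106 ⊕ 101 = 15.
P4: S = E(K, 101) = 228; 6 ⊕ 228 = 226.
Blocks that differ from the original plaintext: P2.

P1 = 161, P2 = 202, P3 = 15, P4 = 226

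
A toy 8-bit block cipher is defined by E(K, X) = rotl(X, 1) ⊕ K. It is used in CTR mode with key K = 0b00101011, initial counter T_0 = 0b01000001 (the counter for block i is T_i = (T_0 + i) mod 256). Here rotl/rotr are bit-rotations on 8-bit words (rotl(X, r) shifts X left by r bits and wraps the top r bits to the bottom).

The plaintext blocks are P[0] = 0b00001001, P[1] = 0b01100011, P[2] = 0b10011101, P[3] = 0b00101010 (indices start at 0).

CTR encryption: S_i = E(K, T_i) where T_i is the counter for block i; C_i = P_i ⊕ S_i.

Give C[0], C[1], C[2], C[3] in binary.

C[0]: T = 0b01000001, S = E(K, T) = 0b10101001; 0b00001001 ⊕ 0b10101001 = 0b10100000.
C[1]: T = 0b01000010, S = E(K, T) = 0b10101111; 0b01100011 ⊕ 0b10101111 = 0b11001100.
C[2]: T = 0b01000011, S = E(K, T) = 0b10101101; 0b10011101 ⊕ 0b10101101 = 0b00110000.
C[3]: T = 0b01000100, S = E(K, T) = 0b10100011; 0b00101010 ⊕ 0b10100011 = 0b10001001.

C[0] = 0b10100000, C[1] = 0b11001100, C[2] = 0b00110000, C[3] = 0b10001001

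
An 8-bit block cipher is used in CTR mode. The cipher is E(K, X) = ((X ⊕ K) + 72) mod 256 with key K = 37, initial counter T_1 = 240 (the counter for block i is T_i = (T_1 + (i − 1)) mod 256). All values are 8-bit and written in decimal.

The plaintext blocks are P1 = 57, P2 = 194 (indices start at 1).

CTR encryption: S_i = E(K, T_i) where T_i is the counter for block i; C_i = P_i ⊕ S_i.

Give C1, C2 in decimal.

C1: T = 240, S = E(K, T) = 29; 57 ⊕ 29 = 36.
C2: T = 241, S = E(K, T) = 28; 194 ⊕ 28 = 222.

C1 = 36, C2 = 222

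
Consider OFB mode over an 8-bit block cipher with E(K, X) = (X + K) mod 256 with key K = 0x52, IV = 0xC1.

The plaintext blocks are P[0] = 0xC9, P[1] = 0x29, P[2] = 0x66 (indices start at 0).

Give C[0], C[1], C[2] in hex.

OFB encryption: S_i = E(K, S_{i−1}) with S_{−1} = IV; C_i = P_i ⊕ S_i.
C[0]: S = E(K, 0xC1) = 0x13; 0xC9 ⊕ 0x13 = 0xDA.
C[1]: S = E(K, 0x13) = 0x65; 0x29 ⊕ 0x65 = 0x4C.
C[2]: S = E(K, 0x65) = 0xB7; 0x66 ⊕ 0xB7 = 0xD1.

C[0] = 0xDA, C[1] = 0x4C, C[2] = 0xD1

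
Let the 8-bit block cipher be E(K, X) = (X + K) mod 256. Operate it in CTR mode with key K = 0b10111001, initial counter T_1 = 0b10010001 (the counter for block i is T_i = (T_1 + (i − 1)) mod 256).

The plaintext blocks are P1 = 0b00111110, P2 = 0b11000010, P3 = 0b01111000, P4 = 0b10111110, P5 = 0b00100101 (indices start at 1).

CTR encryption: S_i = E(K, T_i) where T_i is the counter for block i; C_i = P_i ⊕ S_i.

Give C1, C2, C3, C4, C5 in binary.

C1: T = 0b10010001, S = E(K, T) = 0b01001010; 0b00111110 ⊕ 0b01001010 = 0b01110100.
C2: T = 0b10010010, S = E(K, T) = 0b01001011; 0b11000010 ⊕ 0b01001011 = 0b10001001.
C3: T = 0b10010011, S = E(K, T) = 0b01001100; 0b01111000 ⊕ 0b01001100 = 0b00110100.
C4: T = 0b10010100, S = E(K, T) = 0b01001101; 0b10111110 ⊕ 0b01001101 = 0b11110011.
C5: T = 0b10010101, S = E(K, T) = 0b01001110; 0b00100101 ⊕ 0b01001110 = 0b01101011.

C1 = 0b01110100, C2 = 0b10001001, C3 = 0b00110100, C4 = 0b11110011, C5 = 0b01101011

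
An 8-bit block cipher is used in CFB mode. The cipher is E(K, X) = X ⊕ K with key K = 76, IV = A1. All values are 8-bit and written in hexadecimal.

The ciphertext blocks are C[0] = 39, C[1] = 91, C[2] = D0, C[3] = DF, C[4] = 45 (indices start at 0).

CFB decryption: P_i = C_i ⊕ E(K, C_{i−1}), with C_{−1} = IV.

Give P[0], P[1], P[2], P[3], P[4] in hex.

P[0] = EE, P[1] = DE, P[2] = 37, P[3] = 79, P[4] = EC

P[0]: E(K, A1) = D7; 39 ⊕ D7 = EE.
P[1]: E(K, 39) = 4F; 91 ⊕ 4F = DE.
P[2]: E(K, 91) = E7; D0 ⊕ E7 = 37.
P[3]: E(K, D0) = A6; DF ⊕ A6 = 79.
P[4]: E(K, DF) = A9; 45 ⊕ A9 = EC.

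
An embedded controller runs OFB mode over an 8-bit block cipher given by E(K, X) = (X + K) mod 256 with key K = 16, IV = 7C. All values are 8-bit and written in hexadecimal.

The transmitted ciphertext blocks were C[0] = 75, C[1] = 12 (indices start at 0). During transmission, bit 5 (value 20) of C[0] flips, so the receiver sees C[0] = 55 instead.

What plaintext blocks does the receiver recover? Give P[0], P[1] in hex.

OFB decryption: S_i = E(K, S_{i−1}) with S_{−1} = IV; P_i = C_i ⊕ S_i.
Only C[0] changed, to 55. In OFB, a change in C_i flips the same bit in P_i only; the keystream is unaffected. Decrypting the received ciphertext:
P[0]: S = E(K, 7C) = 92; 55 ⊕ 92 = C7.
P[1]: S = E(K, 92) = A8; 12 ⊕ A8 = BA.
Blocks that differ from the original plaintext: P[0].

P[0] = C7, P[1] = BA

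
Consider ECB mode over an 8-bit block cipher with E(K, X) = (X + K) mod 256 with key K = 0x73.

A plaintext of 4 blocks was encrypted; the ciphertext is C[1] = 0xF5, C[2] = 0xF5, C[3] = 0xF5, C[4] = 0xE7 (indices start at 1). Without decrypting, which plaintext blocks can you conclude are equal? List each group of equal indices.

P[1] = P[2] = P[3]

ECB encrypts each block independently with the same key, so equal ciphertext blocks imply equal plaintext blocks.
C[1] = C[2] = C[3] = 0xF5, so P[1] = P[2] = P[3].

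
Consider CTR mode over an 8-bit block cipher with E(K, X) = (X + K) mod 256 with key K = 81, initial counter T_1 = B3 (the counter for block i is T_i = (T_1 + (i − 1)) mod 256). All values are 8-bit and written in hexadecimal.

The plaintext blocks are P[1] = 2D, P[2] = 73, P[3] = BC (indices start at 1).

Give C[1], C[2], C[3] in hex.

CTR encryption: S_i = E(K, T_i) where T_i is the counter for block i; C_i = P_i ⊕ S_i.
C[1]: T = B3, S = E(K, T) = 34; 2D ⊕ 34 = 19.
C[2]: T = B4, S = E(K, T) = 35; 73 ⊕ 35 = 46.
C[3]: T = B5, S = E(K, T) = 36; BC ⊕ 36 = 8A.

C[1] = 19, C[2] = 46, C[3] = 8A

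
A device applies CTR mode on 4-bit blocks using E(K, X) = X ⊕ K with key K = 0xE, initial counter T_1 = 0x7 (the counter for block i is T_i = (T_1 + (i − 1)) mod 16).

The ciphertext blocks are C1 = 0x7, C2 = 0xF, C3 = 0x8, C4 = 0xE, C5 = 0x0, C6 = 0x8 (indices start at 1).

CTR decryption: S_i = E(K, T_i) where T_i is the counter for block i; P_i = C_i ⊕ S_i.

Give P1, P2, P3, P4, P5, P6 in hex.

P1: T = 0x7, S = E(K, T) = 0x9; 0x7 ⊕ 0x9 = 0xE.
P2: T = 0x8, S = E(K, T) = 0x6; 0xF ⊕ 0x6 = 0x9.
P3: T = 0x9, S = E(K, T) = 0x7; 0x8 ⊕ 0x7 = 0xF.
P4: T = 0xA, S = E(K, T) = 0x4; 0xE ⊕ 0x4 = 0xA.
P5: T = 0xB, S = E(K, T) = 0x5; 0x0 ⊕ 0x5 = 0x5.
P6: T = 0xC, S = E(K, T) = 0x2; 0x8 ⊕ 0x2 = 0xA.

P1 = 0xE, P2 = 0x9, P3 = 0xF, P4 = 0xA, P5 = 0x5, P6 = 0xA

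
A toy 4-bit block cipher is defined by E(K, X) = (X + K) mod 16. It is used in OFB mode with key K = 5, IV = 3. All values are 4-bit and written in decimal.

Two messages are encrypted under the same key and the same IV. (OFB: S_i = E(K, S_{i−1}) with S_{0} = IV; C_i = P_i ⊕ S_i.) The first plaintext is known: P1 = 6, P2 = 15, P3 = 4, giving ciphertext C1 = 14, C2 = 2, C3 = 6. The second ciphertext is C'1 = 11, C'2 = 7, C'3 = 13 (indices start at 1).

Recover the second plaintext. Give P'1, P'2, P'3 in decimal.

In OFB with a reused IV, both messages share the same keystream S_i, so C_i ⊕ C'_i = P_i ⊕ P'_i and thus P'_i = P_i ⊕ C_i ⊕ C'_i.
P'1: 6 ⊕ 14 ⊕ 11 = 3.
P'2: 15 ⊕ 2 ⊕ 7 = 10.
P'3: 4 ⊕ 6 ⊕ 13 = 15.

P'1 = 3, P'2 = 10, P'3 = 15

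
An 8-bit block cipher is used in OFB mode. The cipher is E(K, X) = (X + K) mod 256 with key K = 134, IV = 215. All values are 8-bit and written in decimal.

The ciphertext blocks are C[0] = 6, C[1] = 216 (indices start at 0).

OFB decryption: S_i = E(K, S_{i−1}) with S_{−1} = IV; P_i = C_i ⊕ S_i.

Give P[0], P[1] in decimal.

P[0] = 91, P[1] = 59

P[0]: S = E(K, 215) = 93; 6 ⊕ 93 = 91.
P[1]: S = E(K, 93) = 227; 216 ⊕ 227 = 59.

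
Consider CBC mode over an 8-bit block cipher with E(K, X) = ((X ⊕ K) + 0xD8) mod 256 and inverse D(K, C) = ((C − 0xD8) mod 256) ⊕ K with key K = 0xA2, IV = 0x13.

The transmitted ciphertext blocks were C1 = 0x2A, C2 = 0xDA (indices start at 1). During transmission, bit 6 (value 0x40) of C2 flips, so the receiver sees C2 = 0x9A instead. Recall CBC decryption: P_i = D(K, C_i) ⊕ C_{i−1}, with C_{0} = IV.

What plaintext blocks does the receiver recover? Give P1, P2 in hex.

Only C2 changed, to 0x9A. In CBC, a change in C_i garbles P_i and flips the same bit in P_{i+1}. Decrypting the received ciphertext:
P1: D(K, 0x2A) = 0xF0; 0xF0 ⊕ 0x13 = 0xE3.
P2: D(K, 0x9A) = 0x60; 0x60 ⊕ 0x2A = 0x4A.
Blocks that differ from the original plaintext: P2.

P1 = 0xE3, P2 = 0x4A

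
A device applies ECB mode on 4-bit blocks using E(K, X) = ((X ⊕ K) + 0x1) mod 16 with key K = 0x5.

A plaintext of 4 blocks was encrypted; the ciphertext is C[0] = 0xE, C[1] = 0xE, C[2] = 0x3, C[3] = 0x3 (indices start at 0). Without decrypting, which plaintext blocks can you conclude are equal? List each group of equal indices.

P[0] = P[1]; P[2] = P[3]

ECB encrypts each block independently with the same key, so equal ciphertext blocks imply equal plaintext blocks.
C[0] = C[1] = 0xE, so P[0] = P[1].
C[2] = C[3] = 0x3, so P[2] = P[3].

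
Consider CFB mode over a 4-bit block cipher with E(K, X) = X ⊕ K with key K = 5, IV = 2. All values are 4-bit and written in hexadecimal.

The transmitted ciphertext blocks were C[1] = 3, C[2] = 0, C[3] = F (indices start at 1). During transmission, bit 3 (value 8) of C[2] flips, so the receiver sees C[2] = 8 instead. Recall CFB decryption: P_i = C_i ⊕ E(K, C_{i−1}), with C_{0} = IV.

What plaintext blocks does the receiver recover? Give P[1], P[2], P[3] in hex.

Only C[2] changed, to 8. In CFB, a change in C_i flips the same bit in P_i and garbles P_{i+1}. Decrypting the received ciphertext:
P[1]: E(K, 2) = 7; 3 ⊕ 7 = 4.
P[2]: E(K, 3) = 6; 8 ⊕ 6 = E.
P[3]: E(K, 8) = D; F ⊕ D = 2.
Blocks that differ from the original plaintext: P[2], P[3].

P[1] = 4, P[2] = E, P[3] = 2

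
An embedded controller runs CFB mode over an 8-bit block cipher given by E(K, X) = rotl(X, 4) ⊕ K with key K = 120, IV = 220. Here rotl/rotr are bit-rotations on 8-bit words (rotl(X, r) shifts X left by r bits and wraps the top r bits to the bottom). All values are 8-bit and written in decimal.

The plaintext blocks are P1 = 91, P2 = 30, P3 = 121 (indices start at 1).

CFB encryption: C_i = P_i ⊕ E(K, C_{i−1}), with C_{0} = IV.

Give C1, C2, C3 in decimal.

C1: E(K, 220) = 181; 91 ⊕ 181 = 238.
C2: E(K, 238) = 150; 30 ⊕ 150 = 136.
C3: E(K, 136) = 240; 121 ⊕ 240 = 137.

C1 = 238, C2 = 136, C3 = 137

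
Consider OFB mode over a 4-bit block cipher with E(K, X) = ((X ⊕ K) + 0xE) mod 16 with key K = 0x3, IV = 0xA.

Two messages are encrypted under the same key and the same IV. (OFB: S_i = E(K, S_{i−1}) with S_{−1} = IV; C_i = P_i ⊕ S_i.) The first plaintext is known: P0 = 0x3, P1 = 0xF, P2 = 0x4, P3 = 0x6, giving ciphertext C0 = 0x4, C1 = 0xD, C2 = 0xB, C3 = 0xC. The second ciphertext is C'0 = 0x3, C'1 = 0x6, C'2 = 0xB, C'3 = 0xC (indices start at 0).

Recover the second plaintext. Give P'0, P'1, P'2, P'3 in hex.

P'0 = 0x4, P'1 = 0x4, P'2 = 0x4, P'3 = 0x6

In OFB with a reused IV, both messages share the same keystream S_i, so C_i ⊕ C'_i = P_i ⊕ P'_i and thus P'_i = P_i ⊕ C_i ⊕ C'_i.
P'0: 0x3 ⊕ 0x4 ⊕ 0x3 = 0x4.
P'1: 0xF ⊕ 0xD ⊕ 0x6 = 0x4.
P'2: 0x4 ⊕ 0xB ⊕ 0xB = 0x4.
P'3: 0x6 ⊕ 0xC ⊕ 0xC = 0x6.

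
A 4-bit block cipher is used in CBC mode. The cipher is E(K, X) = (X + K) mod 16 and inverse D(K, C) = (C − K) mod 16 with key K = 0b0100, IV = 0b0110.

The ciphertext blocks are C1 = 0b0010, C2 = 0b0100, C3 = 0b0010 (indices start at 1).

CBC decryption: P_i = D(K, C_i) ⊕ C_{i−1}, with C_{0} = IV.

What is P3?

P3 = 0b1010

P3: D(K, 0b0010) = 0b1110; 0b1110 ⊕ 0b0100 = 0b1010.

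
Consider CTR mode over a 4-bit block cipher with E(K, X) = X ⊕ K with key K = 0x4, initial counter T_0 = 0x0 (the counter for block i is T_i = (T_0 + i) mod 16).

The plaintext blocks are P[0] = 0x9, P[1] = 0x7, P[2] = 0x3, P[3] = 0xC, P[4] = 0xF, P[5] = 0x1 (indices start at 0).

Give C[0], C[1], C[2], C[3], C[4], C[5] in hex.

C[0] = 0xD, C[1] = 0x2, C[2] = 0x5, C[3] = 0xB, C[4] = 0xF, C[5] = 0x0

CTR encryption: S_i = E(K, T_i) where T_i is the counter for block i; C_i = P_i ⊕ S_i.
C[0]: T = 0x0, S = E(K, T) = 0x4; 0x9 ⊕ 0x4 = 0xD.
C[1]: T = 0x1, S = E(K, T) = 0x5; 0x7 ⊕ 0x5 = 0x2.
C[2]: T = 0x2, S = E(K, T) = 0x6; 0x3 ⊕ 0x6 = 0x5.
C[3]: T = 0x3, S = E(K, T) = 0x7; 0xC ⊕ 0x7 = 0xB.
C[4]: T = 0x4, S = E(K, T) = 0x0; 0xF ⊕ 0x0 = 0xF.
C[5]: T = 0x5, S = E(K, T) = 0x1; 0x1 ⊕ 0x1 = 0x0.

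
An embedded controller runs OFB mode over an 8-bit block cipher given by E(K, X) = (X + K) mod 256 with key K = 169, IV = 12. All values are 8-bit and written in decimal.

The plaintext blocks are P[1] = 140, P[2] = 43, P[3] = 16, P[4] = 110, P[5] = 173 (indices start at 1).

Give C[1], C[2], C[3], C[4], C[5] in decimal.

OFB encryption: S_i = E(K, S_{i−1}) with S_{0} = IV; C_i = P_i ⊕ S_i.
C[1]: S = E(K, 12) = 181; 140 ⊕ 181 = 57.
C[2]: S = E(K, 181) = 94; 43 ⊕ 94 = 117.
C[3]: S = E(K, 94) = 7; 16 ⊕ 7 = 23.
C[4]: S = E(K, 7) = 176; 110 ⊕ 176 = 222.
C[5]: S = E(K, 176) = 89; 173 ⊕ 89 = 244.

C[1] = 57, C[2] = 117, C[3] = 23, C[4] = 222, C[5] = 244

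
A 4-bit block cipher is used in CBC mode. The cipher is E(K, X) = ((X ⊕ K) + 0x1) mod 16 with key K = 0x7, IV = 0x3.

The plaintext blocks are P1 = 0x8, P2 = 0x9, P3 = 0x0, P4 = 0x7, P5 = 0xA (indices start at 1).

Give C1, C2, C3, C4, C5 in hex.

CBC encryption: C_i = E(K, P_i ⊕ C_{i−1}), with C_{0} = IV.
C1: P1 ⊕ 0x3 = 0xB; E(K, 0xB) = 0xD.
C2: P2 ⊕ 0xD = 0x4; E(K, 0x4) = 0x4.
C3: P3 ⊕ 0x4 = 0x4; E(K, 0x4) = 0x4.
C4: P4 ⊕ 0x4 = 0x3; E(K, 0x3) = 0x5.
C5: P5 ⊕ 0x5 = 0xF; E(K, 0xF) = 0x9.

C1 = 0xD, C2 = 0x4, C3 = 0x4, C4 = 0x5, C5 = 0x9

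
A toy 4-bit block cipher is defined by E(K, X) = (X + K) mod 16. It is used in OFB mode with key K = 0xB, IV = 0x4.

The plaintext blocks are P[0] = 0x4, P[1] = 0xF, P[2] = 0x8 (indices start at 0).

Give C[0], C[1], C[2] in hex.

OFB encryption: S_i = E(K, S_{i−1}) with S_{−1} = IV; C_i = P_i ⊕ S_i.
C[0]: S = E(K, 0x4) = 0xF; 0x4 ⊕ 0xF = 0xB.
C[1]: S = E(K, 0xF) = 0xA; 0xF ⊕ 0xA = 0x5.
C[2]: S = E(K, 0xA) = 0x5; 0x8 ⊕ 0x5 = 0xD.

C[0] = 0xB, C[1] = 0x5, C[2] = 0xD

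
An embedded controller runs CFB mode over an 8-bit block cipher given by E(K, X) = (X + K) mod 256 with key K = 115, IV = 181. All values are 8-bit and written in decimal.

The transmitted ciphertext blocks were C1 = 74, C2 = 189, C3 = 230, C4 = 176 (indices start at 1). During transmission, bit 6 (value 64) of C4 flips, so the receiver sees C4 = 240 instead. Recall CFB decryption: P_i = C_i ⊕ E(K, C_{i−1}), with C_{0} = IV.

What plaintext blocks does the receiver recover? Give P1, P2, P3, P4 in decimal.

P1 = 98, P2 = 0, P3 = 214, P4 = 169

Only C4 changed, to 240. In CFB, a change in C_i flips the same bit in P_i and garbles P_{i+1}. Decrypting the received ciphertext:
P1: E(K, 181) = 40; 74 ⊕ 40 = 98.
P2: E(K, 74) = 189; 189 ⊕ 189 = 0.
P3: E(K, 189) = 48; 230 ⊕ 48 = 214.
P4: E(K, 230) = 89; 240 ⊕ 89 = 169.
Blocks that differ from the original plaintext: P4.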